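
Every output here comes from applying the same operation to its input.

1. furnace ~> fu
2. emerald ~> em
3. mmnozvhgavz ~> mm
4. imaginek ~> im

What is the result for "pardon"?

Rule — keep only the first 2 characters.
Doing the same to "pardon": "pa".

pa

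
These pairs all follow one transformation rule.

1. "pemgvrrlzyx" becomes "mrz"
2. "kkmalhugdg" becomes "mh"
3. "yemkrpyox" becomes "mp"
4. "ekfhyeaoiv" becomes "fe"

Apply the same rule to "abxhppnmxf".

xp

In each case the input is transformed by: delete the last 2 characters, then keep one character in every 3, starting at position 3 (positions 3rd, 6th, 9th, ...).
Starting from "abxhppnmxf": after the first operation, "abxhppnm"; after the second, "xp".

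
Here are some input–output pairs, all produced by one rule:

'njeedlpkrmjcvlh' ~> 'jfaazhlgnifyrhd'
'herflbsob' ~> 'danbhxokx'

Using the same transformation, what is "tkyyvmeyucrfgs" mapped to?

pguuriauqynbco

Looking at the pairs, the operation is to shift every letter 4 places backward in the alphabet (wrapping around).
Applying that to "tkyyvmeyucrfgs" gives "pguuriauqynbco".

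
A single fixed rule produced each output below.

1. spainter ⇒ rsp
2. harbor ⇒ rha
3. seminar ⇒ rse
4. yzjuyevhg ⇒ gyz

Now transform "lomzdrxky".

Rule — move the last character to the front, then keep only the first 3 characters.
Starting from "lomzdrxky": after the first operation, "ylomzdrxk"; after the second, "ylo".

ylo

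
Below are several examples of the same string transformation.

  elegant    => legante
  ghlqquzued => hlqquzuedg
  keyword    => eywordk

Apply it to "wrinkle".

What's happening: move the first character to the end.
On "wrinkle" that produces "rinklew".

rinklew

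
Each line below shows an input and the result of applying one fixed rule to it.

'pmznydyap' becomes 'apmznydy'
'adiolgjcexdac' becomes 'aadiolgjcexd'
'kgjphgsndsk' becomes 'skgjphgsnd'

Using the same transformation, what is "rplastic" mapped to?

The rule is to delete the last character, then move the last character to the front.
"rplastic" → "irplast".

irplast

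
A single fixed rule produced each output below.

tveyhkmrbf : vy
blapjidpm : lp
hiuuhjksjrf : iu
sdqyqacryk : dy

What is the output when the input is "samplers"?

ap

Each output is the input with this applied: keep every other character starting from the second (positions 2nd, 4th, 6th, ...), then keep only the first 2 characters.
"samplers" → "apes" → "ap".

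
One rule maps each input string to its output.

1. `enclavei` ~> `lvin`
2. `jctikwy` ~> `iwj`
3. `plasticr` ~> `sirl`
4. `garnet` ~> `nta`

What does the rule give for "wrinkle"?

Looking at the pairs, the operation is to move the first 2 characters to the end (rotate left by 2), then keep every other character starting from the second (positions 2nd, 4th, 6th, ...).
For "wrinkle", step one produces "inklewr"; step two turns that into "nlw".

nlw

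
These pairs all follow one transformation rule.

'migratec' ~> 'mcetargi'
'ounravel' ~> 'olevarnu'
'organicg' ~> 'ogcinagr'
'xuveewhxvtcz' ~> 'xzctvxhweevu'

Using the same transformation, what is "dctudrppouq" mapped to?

In each case the input is transformed by: reverse the string, then move the last character to the front.
Applying both steps to "dctudrppouq": "quopprdutcd", then "dquopprdutc".

dquopprdutc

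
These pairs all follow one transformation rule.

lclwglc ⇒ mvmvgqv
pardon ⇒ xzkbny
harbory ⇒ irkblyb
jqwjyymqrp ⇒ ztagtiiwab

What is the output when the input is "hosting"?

qrycdsx

Each output is the input with this applied: move the last character to the front, then shift every letter 10 places forward in the alphabet (wrapping around).
Working it through for "hosting": intermediate "ghostin", final "qrycdsx".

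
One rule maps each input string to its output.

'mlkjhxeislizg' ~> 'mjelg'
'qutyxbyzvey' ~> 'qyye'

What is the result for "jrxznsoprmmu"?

jzom

Rule — keep one character in every 3, starting at position 1 (positions 1st, 4th, 7th, ...).
On "jrxznsoprmmu" that produces "jzom".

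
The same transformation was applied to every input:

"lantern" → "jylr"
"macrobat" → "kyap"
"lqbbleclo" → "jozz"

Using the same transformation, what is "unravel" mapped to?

Each output is the input with this applied: shift every letter 2 places backward in the alphabet (wrapping around), then keep only the first 4 characters.
"unravel" → "slpytcj" → "slpy".

slpy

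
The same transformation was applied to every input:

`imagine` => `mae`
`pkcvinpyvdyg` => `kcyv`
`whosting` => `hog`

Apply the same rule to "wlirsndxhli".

The rule is to swap each adjacent pair of characters (1↔2, 3↔4, ...), then keep one character in every 3, starting at position 1 (positions 1st, 4th, 7th, ...).
On "wlirsndxhli": the first step gives "lwrinsxdlhi", and the second then gives "lixh".

lixh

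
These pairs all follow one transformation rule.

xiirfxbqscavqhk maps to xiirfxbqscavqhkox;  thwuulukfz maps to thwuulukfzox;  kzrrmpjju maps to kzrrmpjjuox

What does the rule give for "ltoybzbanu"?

Looking at the pairs, the operation is to append "ox".
Doing the same to "ltoybzbanu": "ltoybzbanuox".

ltoybzbanuox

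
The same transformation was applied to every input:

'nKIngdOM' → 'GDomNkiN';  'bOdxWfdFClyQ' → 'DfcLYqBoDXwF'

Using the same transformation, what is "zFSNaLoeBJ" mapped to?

lOEbjZfsnA

In each case the input is transformed by: flip the case of every letter, then swap the front and back halves of the string.
"zFSNaLoeBJ" → "ZfsnAlOEbj" → "lOEbjZfsnA".
(Check on "nKIngdOM": → "NkiNGDom" → "GDomNkiN" ✓)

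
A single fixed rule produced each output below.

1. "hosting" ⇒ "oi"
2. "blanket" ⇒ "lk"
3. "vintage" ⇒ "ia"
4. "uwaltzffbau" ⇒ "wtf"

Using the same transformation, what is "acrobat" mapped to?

cb

In each case the input is transformed by: move the last character to the front, then keep one character in every 3, starting at position 3 (positions 3rd, 6th, 9th, ...).
Working it through for "acrobat": intermediate "tacroba", final "cb".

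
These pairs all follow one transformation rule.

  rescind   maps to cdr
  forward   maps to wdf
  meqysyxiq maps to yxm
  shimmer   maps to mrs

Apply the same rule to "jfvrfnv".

rvj

Each output is the input with this applied: keep one character in every 3, starting at position 1 (positions 1st, 4th, 7th, ...), then move the first character to the end.
Starting from "jfvrfnv": after the first operation, "jrv"; after the second, "rvj".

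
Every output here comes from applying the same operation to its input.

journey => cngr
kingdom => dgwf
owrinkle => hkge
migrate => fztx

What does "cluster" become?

vnmk

In each case the input is transformed by: keep every other character starting from the first (positions 1st, 3rd, 5th, ...), then shift every letter 7 places backward in the alphabet (wrapping around).
On "cluster": the first step gives "cutr", and the second then gives "vnmk".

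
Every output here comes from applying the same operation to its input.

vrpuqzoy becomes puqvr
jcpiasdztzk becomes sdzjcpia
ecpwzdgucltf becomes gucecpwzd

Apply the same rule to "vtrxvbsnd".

xvbvtr

The rule is to delete the last 3 characters, then move the last 3 characters to the front (rotate right by 3).
For "vtrxvbsnd" the result is "xvbvtr".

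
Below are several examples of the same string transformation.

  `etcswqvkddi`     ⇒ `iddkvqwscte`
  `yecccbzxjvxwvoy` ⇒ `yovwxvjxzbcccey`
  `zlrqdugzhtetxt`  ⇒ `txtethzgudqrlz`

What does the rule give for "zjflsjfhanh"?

hnahfjslfjz

In each case the input is transformed by: reverse the string.
For "zjflsjfhanh" the result is "hnahfjslfjz".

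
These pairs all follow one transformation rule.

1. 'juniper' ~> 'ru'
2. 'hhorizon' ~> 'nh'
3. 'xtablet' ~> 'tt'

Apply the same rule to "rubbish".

hu

The pattern: swap the first and last characters, then keep only the first 2 characters.
Working it through for "rubbish": intermediate "hubbisr", final "hu".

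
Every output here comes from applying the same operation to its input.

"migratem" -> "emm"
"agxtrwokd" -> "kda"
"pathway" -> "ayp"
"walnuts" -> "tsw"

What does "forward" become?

The pattern: move the first character to the end, then keep only the last 3 characters.
"forward" → "orwardf" → "rdf".

rdf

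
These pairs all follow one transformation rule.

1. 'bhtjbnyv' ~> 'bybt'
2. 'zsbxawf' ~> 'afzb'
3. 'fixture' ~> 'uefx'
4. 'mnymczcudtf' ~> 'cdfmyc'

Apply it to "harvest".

In each case the input is transformed by: keep every other character starting from the first (positions 1st, 3rd, 5th, ...), then swap the front and back halves of the string.
For "harvest" the result is "ethr".

ethr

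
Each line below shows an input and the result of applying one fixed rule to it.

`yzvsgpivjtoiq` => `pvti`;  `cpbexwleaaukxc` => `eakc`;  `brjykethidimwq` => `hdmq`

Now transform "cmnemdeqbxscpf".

Each output is the input with this applied: keep every other character starting from the second (positions 2nd, 4th, 6th, ...), then keep only the last 4 characters.
"cmnemdeqbxscpf" → "medqxcf" → "qxcf".

qxcf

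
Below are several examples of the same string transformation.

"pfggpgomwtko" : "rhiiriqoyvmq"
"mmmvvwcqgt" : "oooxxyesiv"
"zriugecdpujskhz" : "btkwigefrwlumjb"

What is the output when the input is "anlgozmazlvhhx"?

cpniqbocbnxjjz

Rule — shift every letter 2 places forward in the alphabet (wrapping around).
"anlgozmazlvhhx" → "cpniqbocbnxjjz".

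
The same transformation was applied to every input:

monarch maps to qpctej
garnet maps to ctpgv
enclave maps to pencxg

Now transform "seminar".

gokpct

The pattern: delete the first character, then shift every letter 2 places forward in the alphabet (wrapping around).
Starting from "seminar": after the first operation, "eminar"; after the second, "gokpct".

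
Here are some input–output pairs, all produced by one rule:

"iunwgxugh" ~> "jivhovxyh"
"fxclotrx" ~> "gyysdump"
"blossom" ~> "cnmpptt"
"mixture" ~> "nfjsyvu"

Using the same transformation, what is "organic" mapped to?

pdsjhob

Rule — take characters alternately from the front and the back (1st, last, 2nd, 2nd-last, ...), then shift every letter 1 place forward in the alphabet (wrapping around).
Applying both steps to "organic": "ocrigna", then "pdsjhob".
(Check on "fxclotrx": → "fxxrctlo" → "gyysdump" ✓)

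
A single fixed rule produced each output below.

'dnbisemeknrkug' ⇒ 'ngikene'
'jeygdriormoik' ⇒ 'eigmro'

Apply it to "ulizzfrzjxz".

The rule is to keep every other character starting from the second (positions 2nd, 4th, 6th, ...), then take characters alternately from the front and the back (1st, last, 2nd, 2nd-last, ...).
"ulizzfrzjxz" → "lxzzf".

lxzzf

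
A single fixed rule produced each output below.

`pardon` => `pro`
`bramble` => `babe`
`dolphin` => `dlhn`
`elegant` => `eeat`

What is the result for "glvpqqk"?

What's happening: keep every other character starting from the first (positions 1st, 3rd, 5th, ...).
So "glvpqqk" becomes "gvqk".

gvqk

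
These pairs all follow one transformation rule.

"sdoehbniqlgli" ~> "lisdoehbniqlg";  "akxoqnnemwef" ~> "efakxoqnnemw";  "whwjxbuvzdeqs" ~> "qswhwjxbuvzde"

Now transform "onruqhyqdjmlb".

What's happening: move the last 2 characters to the front (rotate right by 2).
Applying that to "onruqhyqdjmlb" gives "lbonruqhyqdjm".

lbonruqhyqdjm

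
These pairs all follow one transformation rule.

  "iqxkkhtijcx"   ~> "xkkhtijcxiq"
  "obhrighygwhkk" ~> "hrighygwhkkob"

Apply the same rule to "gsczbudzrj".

czbudzrjgs

The pattern: move the first 2 characters to the end (rotate left by 2).
"gsczbudzrj" → "czbudzrjgs".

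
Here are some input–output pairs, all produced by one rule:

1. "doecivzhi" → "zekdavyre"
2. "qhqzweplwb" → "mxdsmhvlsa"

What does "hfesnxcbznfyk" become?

Rule — take characters alternately from the front and the back (1st, last, 2nd, 2nd-last, ...), then shift every letter 4 places backward in the alphabet (wrapping around).
Working it through for "hfesnxcbznfyk": intermediate "hkfyefsnnzxbc", final "dgbuabojjvtxy".

dgbuabojjvtxy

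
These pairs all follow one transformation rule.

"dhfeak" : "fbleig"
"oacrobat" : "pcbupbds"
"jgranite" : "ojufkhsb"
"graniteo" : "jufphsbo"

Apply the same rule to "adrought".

vhiubesp

The transformation: swap the front and back halves of the string, then shift every letter 1 place forward in the alphabet (wrapping around).
On "adrought": the first step gives "ughtadro", and the second then gives "vhiubesp".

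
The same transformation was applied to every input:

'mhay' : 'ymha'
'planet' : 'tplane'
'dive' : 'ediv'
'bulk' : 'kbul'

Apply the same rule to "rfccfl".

lrfccf

Looking at the pairs, the operation is to move the last character to the front.
So "rfccfl" becomes "lrfccf".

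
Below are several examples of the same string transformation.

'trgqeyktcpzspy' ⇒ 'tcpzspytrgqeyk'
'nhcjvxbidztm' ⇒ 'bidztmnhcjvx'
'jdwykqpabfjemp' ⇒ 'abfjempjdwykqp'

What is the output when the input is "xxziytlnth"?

tlnthxxziy

The pattern: swap the front and back halves of the string.
For "xxziytlnth" the result is "tlnthxxziy".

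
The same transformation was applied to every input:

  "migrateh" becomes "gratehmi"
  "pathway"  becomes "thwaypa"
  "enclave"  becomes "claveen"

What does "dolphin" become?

The pattern: move the first 2 characters to the end (rotate left by 2).
So "dolphin" becomes "lphindo".

lphindo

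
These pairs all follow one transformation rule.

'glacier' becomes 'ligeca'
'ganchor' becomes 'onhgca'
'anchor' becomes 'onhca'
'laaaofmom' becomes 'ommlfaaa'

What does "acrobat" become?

The pattern: sort the characters into reverse alphabetical order, then delete the first character.
Doing the same to "acrobat": "rocbaa".

rocbaa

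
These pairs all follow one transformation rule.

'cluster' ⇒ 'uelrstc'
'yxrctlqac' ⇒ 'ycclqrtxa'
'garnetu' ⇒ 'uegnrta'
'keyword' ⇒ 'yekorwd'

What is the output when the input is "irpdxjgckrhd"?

The rule is to sort the characters into alphabetical order, then swap the first and last characters.
"irpdxjgckrhd" → "cddghijkprrx" → "xddghijkprrc".

xddghijkprrc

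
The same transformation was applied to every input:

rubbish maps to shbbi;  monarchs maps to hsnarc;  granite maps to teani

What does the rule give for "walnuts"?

tslnu

Each output is the input with this applied: delete the first 2 characters, then move the last 2 characters to the front (rotate right by 2).
Doing the same to "walnuts": "tslnu".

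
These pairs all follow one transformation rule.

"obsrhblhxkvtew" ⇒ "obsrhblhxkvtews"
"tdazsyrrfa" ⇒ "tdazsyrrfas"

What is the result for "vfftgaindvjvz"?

What's happening: append "s".
"vfftgaindvjvz" → "vfftgaindvjvzs".

vfftgaindvjvzs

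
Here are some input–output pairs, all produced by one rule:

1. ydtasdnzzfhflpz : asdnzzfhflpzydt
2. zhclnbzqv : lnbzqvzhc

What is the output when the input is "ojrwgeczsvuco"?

wgeczsvucoojr

Each output is the input with this applied: move the first 3 characters to the end (rotate left by 3).
On "ojrwgeczsvuco" that produces "wgeczsvucoojr".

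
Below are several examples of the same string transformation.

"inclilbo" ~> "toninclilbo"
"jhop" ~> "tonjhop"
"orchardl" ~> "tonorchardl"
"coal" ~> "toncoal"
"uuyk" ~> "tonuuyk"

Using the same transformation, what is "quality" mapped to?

The pattern: prepend "ton".
For "quality" the result is "tonquality".

tonquality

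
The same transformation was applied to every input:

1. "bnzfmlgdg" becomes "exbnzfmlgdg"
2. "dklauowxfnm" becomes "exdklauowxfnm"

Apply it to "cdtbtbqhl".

The transformation: prepend "ex".
For "cdtbtbqhl" the result is "excdtbtbqhl".

excdtbtbqhl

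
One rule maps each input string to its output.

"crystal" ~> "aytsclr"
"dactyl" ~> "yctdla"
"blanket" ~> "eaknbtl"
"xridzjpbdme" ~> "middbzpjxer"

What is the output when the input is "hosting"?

nsithgo

Each output is the input with this applied: take characters alternately from the front and the back (1st, last, 2nd, 2nd-last, ...), then move the first 3 characters to the end (rotate left by 3).
On "hosting": the first step gives "hgonsit", and the second then gives "nsithgo".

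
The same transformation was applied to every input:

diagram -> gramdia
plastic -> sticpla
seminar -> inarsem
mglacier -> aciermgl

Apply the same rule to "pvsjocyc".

jocycpvs

The rule is to move the first 3 characters to the end (rotate left by 3).
So "pvsjocyc" becomes "jocycpvs".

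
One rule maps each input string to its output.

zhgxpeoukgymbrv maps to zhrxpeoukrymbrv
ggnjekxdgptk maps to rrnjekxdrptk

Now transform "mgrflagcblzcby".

Each output is the input with this applied: replace every "g" with "r".
"mgrflagcblzcby" → "mrrflarcblzcby".

mrrflarcblzcby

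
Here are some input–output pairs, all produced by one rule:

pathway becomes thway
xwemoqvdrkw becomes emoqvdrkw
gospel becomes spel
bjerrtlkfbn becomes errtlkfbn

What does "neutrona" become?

Looking at the pairs, the operation is to delete the first 2 characters.
Doing the same to "neutrona": "utrona".

utrona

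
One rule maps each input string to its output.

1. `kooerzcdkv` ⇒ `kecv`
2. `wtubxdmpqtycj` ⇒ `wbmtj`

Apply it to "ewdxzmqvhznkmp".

exqzm

Looking at the pairs, the operation is to keep one character in every 3, starting at position 1 (positions 1st, 4th, 7th, ...).
Doing the same to "ewdxzmqvhznkmp": "exqzm".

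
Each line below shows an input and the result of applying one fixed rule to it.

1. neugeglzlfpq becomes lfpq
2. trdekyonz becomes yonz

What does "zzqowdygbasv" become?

basv

The rule is to keep only the last 4 characters.
On "zzqowdygbasv" that produces "basv".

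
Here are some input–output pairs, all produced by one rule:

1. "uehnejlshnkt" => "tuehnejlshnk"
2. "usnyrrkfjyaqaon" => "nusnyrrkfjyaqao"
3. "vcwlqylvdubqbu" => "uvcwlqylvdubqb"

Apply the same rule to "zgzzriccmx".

xzgzzriccm

In each case the input is transformed by: move the last character to the front.
Applying that to "zgzzriccmx" gives "xzgzzriccm".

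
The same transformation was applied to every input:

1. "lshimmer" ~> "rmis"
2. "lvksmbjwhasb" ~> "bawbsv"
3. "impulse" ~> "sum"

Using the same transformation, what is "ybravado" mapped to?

oaab

In each case the input is transformed by: keep every other character starting from the second (positions 2nd, 4th, 6th, ...), then reverse the string.
"ybravado" → "baao" → "oaab".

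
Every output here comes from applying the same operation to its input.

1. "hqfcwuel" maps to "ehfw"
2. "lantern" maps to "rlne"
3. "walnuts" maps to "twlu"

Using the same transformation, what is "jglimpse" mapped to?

sjlm

The transformation: move the last 2 characters to the front (rotate right by 2), then keep every other character starting from the first (positions 1st, 3rd, 5th, ...).
On "jglimpse": the first step gives "sejglimp", and the second then gives "sjlm".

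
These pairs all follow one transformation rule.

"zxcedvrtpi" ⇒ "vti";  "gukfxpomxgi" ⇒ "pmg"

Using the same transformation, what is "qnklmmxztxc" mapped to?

mzx

Rule — keep every other character starting from the second (positions 2nd, 4th, 6th, ...), then keep only the last 3 characters.
Applying both steps to "qnklmmxztxc": "nlmzx", then "mzx".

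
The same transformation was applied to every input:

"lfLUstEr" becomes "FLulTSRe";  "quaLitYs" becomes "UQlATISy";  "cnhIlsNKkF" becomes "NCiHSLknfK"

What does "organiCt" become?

ROAGINTc

Rule — swap each adjacent pair of characters (1↔2, 3↔4, ...), then flip the case of every letter.
For "organiCt" the result is "ROAGINTc".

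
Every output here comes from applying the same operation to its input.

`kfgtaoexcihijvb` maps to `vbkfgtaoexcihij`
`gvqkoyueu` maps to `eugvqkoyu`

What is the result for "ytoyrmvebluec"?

The rule is to move the last 2 characters to the front (rotate right by 2).
"ytoyrmvebluec" → "ecytoyrmveblu".

ecytoyrmveblu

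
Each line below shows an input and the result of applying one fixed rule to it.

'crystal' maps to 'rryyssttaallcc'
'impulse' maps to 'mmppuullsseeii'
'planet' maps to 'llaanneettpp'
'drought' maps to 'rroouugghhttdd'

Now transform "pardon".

aarrddoonnpp

In each case the input is transformed by: double every character, then move the first 2 characters to the end (rotate left by 2).
Doing the same to "pardon": "aarrddoonnpp".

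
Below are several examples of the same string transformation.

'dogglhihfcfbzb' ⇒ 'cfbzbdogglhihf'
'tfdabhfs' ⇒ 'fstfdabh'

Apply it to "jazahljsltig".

ltigjazahljs

Looking at the pairs, the operation is to move the first 2 characters to the end (rotate left by 2), then swap the front and back halves of the string.
So "jazahljsltig" becomes "ltigjazahljs".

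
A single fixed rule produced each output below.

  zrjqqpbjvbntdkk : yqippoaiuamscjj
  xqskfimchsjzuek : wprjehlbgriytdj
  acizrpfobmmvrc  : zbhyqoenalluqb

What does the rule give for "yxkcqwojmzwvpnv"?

xwjbpvnilyvuomu

In each case the input is transformed by: shift every letter 1 place backward in the alphabet (wrapping around).
"yxkcqwojmzwvpnv" → "xwjbpvnilyvuomu".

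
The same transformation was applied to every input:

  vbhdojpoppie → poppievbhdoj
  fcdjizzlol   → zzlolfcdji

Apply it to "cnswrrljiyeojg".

jiyeojgcnswrrl

Rule — swap the front and back halves of the string.
Doing the same to "cnswrrljiyeojg": "jiyeojgcnswrrl".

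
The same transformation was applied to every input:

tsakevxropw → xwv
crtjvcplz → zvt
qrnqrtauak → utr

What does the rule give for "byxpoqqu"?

yxu

Each output is the input with this applied: sort the characters into reverse alphabetical order, then keep only the first 3 characters.
"byxpoqqu" → "yxuqqpob" → "yxu".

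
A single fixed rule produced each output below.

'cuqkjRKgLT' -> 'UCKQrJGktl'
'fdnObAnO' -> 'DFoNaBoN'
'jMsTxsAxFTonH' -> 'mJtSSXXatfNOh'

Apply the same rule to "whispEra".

HWSIePAR

The rule is to flip the case of every letter, then swap each adjacent pair of characters (1↔2, 3↔4, ...).
For "whispEra", step one produces "WHISPeRA"; step two turns that into "HWSIePAR".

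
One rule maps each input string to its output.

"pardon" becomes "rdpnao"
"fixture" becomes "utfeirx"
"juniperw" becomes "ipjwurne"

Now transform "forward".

The pattern: take characters alternately from the front and the back (1st, last, 2nd, 2nd-last, ...), then move the last 2 characters to the front (rotate right by 2).
Working it through for "forward": intermediate "fdorraw", final "awfdorr".
(Check on "juniperw": → "jwurneip" → "ipjwurne" ✓)

awfdorr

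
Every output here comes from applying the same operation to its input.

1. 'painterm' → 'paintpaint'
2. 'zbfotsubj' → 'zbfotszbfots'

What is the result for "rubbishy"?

rubbirubbi

In each case the input is transformed by: delete the last 3 characters, then write the whole string twice.
Applying that to "rubbishy" gives "rubbirubbi".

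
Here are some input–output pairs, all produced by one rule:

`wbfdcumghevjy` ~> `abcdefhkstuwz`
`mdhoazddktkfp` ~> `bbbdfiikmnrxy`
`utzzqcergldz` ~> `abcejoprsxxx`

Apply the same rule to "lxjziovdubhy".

bfghjmstvwxz

The transformation: shift every letter 2 places backward in the alphabet (wrapping around), then sort the characters into alphabetical order.
On "lxjziovdubhy": the first step gives "jvhxgmtbszfw", and the second then gives "bfghjmstvwxz".
(Check on "wbfdcumghevjy": → "uzdbaskefcthw" → "abcdefhkstuwz" ✓)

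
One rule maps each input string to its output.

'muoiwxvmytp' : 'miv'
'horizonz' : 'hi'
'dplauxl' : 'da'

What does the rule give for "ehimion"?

Each output is the input with this applied: move the last 2 characters to the front (rotate right by 2), then keep one character in every 3, starting at position 3 (positions 3rd, 6th, 9th, ...).
Starting from "ehimion": after the first operation, "onehimi"; after the second, "em".
(Check on "dplauxl": → "xldplau" → "da" ✓)

em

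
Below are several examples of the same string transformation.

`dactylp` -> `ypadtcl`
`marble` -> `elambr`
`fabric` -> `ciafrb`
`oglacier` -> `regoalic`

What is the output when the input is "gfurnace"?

ecfgruan

Each output is the input with this applied: swap each adjacent pair of characters (1↔2, 3↔4, ...), then move the last 2 characters to the front (rotate right by 2).
On "gfurnace": the first step gives "fgruanec", and the second then gives "ecfgruan".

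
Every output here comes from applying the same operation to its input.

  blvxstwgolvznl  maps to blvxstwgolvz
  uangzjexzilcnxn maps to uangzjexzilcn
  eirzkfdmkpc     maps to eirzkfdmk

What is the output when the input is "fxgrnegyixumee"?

What's happening: delete the last 2 characters.
For "fxgrnegyixumee" the result is "fxgrnegyixum".

fxgrnegyixum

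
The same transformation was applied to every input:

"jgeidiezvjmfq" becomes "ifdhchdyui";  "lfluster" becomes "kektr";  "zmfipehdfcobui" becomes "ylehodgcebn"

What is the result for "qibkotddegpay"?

phajnsccdf

The transformation: delete the last 3 characters, then shift every letter 1 place backward in the alphabet (wrapping around).
"qibkotddegpay" → "phajnsccdf".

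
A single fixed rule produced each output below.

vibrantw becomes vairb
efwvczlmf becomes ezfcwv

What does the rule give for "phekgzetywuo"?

pyhteekzg

Looking at the pairs, the operation is to delete the last 3 characters, then take characters alternately from the front and the back (1st, last, 2nd, 2nd-last, ...).
Applying both steps to "phekgzetywuo": "phekgzety", then "pyhteekzg".
(Check on "vibrantw": → "vibra" → "vairb" ✓)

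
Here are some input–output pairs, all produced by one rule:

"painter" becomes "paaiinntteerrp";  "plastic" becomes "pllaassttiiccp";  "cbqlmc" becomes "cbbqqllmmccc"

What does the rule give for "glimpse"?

What's happening: double every character, then move the first character to the end.
For "glimpse", step one produces "gglliimmppssee"; step two turns that into "glliimmppsseeg".

glliimmppsseeg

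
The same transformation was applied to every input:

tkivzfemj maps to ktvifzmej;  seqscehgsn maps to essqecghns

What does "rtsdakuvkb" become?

trdskavubk

The pattern: swap each adjacent pair of characters (1↔2, 3↔4, ...).
So "rtsdakuvkb" becomes "trdskavubk".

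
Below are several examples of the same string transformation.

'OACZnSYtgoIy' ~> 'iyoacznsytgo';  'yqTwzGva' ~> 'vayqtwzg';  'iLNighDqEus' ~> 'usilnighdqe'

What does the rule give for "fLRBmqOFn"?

fnflrbmqo

Each output is the input with this applied: move the last 2 characters to the front (rotate right by 2), then convert every letter to lowercase.
On "fLRBmqOFn": the first step gives "FnfLRBmqO", and the second then gives "fnflrbmqo".
(Check on "OACZnSYtgoIy": → "IyOACZnSYtgo" → "iyoacznsytgo" ✓)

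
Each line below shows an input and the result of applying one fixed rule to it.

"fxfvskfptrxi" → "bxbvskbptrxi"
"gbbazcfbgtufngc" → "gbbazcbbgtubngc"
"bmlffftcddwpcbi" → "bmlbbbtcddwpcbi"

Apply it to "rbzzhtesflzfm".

rbzzhtesblzbm

Looking at the pairs, the operation is to replace every "f" with "b".
"rbzzhtesflzfm" → "rbzzhtesblzbm".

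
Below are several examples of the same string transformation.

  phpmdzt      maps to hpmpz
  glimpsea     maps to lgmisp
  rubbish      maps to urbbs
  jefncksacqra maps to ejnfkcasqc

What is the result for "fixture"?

iftxr

In each case the input is transformed by: swap each adjacent pair of characters (1↔2, 3↔4, ...), then delete the last 2 characters.
For "fixture", step one produces "iftxrue"; step two turns that into "iftxr".
(Check on "jefncksacqra": → "ejnfkcasqcar" → "ejnfkcasqc" ✓)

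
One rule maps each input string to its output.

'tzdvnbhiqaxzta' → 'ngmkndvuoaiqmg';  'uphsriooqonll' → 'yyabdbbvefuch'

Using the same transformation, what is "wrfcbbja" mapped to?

nwoopsej

Each output is the input with this applied: shift every letter 13 places forward in the alphabet (wrapping around) — i.e. ROT13, then reverse the string.
Starting from "wrfcbbja": after the first operation, "jespoown"; after the second, "nwoopsej".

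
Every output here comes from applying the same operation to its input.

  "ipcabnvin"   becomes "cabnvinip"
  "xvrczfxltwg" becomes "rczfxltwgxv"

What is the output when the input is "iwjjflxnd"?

The pattern: move the first 2 characters to the end (rotate left by 2).
Applying that to "iwjjflxnd" gives "jjflxndiw".

jjflxndiw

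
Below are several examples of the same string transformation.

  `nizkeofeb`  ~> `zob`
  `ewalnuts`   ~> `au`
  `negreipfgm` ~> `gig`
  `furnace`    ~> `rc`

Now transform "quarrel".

ae

Looking at the pairs, the operation is to keep one character in every 3, starting at position 3 (positions 3rd, 6th, 9th, ...).
Applying that to "quarrel" gives "ae".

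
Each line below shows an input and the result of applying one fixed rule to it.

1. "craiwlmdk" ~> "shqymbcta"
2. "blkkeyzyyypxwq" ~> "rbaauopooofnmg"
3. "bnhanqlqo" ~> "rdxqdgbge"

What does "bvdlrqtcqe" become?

rltbhgjsgu

What's happening: shift every letter 10 places backward in the alphabet (wrapping around).
So "bvdlrqtcqe" becomes "rltbhgjsgu".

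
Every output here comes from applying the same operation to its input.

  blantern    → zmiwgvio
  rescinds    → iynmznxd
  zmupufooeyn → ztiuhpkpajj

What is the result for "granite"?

In each case the input is transformed by: shift every letter 5 places backward in the alphabet (wrapping around), then move the last 3 characters to the front (rotate right by 3).
Working it through for "granite": intermediate "bmvidoz", final "dozbmvi".
(Check on "rescinds": → "mznxdiyn" → "iynmznxd" ✓)

dozbmvi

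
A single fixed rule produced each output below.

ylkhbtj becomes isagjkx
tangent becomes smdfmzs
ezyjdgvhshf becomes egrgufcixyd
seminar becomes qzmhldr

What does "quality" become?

xshkztp

The pattern: shift every letter 1 place backward in the alphabet (wrapping around), then reverse the string.
For "quality", step one produces "ptzkhsx"; step two turns that into "xshkztp".
(Check on "seminar": → "rdlhmzq" → "qzmhldr" ✓)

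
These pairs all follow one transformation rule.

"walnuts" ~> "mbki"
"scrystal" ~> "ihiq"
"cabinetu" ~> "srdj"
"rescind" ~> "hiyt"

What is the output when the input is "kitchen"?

The rule is to keep every other character starting from the first (positions 1st, 3rd, 5th, ...), then shift every letter 10 places backward in the alphabet (wrapping around).
Working it through for "kitchen": intermediate "kthn", final "ajxd".
(Check on "scrystal": → "srsa" → "ihiq" ✓)

ajxd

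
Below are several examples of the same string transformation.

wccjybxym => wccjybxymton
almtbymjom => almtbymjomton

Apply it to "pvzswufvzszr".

pvzswufvzszrton

The rule is to append "ton".
On "pvzswufvzszr" that produces "pvzswufvzszrton".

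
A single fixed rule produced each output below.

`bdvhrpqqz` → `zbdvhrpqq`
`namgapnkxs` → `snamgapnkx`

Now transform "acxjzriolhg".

The transformation: move the last character to the front.
Applying that to "acxjzriolhg" gives "gacxjzriolh".

gacxjzriolh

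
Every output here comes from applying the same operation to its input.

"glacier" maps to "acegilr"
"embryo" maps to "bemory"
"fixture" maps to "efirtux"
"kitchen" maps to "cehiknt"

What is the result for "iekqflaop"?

In each case the input is transformed by: sort the characters into alphabetical order.
For "iekqflaop" the result is "aefiklopq".

aefiklopq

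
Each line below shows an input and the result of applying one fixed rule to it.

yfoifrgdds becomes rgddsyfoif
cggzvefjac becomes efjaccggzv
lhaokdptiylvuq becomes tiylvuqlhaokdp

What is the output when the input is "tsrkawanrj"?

Each output is the input with this applied: swap the front and back halves of the string.
For "tsrkawanrj" the result is "wanrjtsrka".

wanrjtsrka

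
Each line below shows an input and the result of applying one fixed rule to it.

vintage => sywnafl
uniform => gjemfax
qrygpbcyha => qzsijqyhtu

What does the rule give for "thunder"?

In each case the input is transformed by: shift every letter 8 places backward in the alphabet (wrapping around), then move the last 3 characters to the front (rotate right by 3).
For "thunder", step one produces "lzmfvwj"; step two turns that into "vwjlzmf".
(Check on "uniform": → "mfaxgje" → "gjemfax" ✓)

vwjlzmf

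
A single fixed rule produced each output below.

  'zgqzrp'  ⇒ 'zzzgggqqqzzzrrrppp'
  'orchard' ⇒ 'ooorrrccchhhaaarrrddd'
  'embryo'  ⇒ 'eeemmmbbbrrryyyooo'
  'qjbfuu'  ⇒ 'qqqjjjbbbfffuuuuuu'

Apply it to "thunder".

Looking at the pairs, the operation is to repeat every character 3 times.
On "thunder" that produces "ttthhhuuunnndddeeerrr".

ttthhhuuunnndddeeerrr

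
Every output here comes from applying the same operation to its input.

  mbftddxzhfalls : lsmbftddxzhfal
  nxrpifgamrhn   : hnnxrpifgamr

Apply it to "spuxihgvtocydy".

dyspuxihgvtocy

In each case the input is transformed by: move the last 2 characters to the front (rotate right by 2).
Doing the same to "spuxihgvtocydy": "dyspuxihgvtocy".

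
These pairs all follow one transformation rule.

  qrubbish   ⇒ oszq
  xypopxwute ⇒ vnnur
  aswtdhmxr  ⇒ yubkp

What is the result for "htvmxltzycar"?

Each output is the input with this applied: keep every other character starting from the first (positions 1st, 3rd, 5th, ...), then shift every letter 2 places backward in the alphabet (wrapping around).
Working it through for "htvmxltzycar": intermediate "hvxtya", final "ftvrwy".

ftvrwy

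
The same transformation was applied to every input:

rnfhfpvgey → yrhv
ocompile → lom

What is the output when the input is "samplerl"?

In each case the input is transformed by: keep one character in every 3, starting at position 1 (positions 1st, 4th, 7th, ...), then move the last character to the front.
On "samplerl" that produces "rsp".

rsp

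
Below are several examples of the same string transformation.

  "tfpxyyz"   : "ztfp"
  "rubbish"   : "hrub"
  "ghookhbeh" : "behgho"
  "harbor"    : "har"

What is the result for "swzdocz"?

Looking at the pairs, the operation is to move the first 3 characters to the end (rotate left by 3), then delete the first 3 characters.
Applying both steps to "swzdocz": "doczswz", then "zswz".

zswz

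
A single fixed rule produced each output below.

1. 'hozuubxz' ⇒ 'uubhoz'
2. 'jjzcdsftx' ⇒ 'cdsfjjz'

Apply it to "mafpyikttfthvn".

pyikttfthmaf

Looking at the pairs, the operation is to delete the last 2 characters, then move the first 3 characters to the end (rotate left by 3).
For "mafpyikttfthvn", step one produces "mafpyikttfth"; step two turns that into "pyikttfthmaf".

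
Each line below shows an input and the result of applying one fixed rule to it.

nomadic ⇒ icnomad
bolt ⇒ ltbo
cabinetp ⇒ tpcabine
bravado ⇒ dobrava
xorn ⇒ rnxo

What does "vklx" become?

Looking at the pairs, the operation is to move the last 2 characters to the front (rotate right by 2).
On "vklx" that produces "lxvk".

lxvk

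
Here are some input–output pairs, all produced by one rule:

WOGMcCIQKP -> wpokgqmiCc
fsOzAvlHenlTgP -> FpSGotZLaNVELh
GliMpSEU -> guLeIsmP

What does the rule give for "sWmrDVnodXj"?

The transformation: take characters alternately from the front and the back (1st, last, 2nd, 2nd-last, ...), then flip the case of every letter.
On "sWmrDVnodXj": the first step gives "sjWXmdroDnV", and the second then gives "SJwxMDROdNv".
(Check on "fsOzAvlHenlTgP": → "fPsgOTzlAnvelH" → "FpSGotZLaNVELh" ✓)

SJwxMDROdNv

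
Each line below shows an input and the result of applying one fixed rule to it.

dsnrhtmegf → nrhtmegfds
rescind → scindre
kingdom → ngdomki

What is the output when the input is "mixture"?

xturemi

The transformation: move the first 2 characters to the end (rotate left by 2).
On "mixture" that produces "xturemi".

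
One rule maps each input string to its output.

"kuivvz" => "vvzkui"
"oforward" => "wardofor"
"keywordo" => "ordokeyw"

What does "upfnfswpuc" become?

The transformation: swap the front and back halves of the string.
Doing the same to "upfnfswpuc": "swpucupfnf".

swpucupfnf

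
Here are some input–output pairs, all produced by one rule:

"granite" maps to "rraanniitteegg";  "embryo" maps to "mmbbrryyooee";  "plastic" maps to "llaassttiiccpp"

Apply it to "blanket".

llaannkkeettbb

What's happening: move the first character to the end, then double every character.
Doing the same to "blanket": "llaannkkeettbb".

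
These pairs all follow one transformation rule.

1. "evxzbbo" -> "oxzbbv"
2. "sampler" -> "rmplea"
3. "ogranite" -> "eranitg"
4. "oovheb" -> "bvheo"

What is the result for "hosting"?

gstino

Looking at the pairs, the operation is to delete the first character, then swap the first and last characters.
Working it through for "hosting": intermediate "osting", final "gstino".
(Check on "ogranite": → "granite" → "eranitg" ✓)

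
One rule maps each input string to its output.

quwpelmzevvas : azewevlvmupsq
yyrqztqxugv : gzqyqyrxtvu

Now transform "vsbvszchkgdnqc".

Each output is the input with this applied: sort the characters into alphabetical order, then take characters alternately from the front and the back (1st, last, 2nd, 2nd-last, ...).
For "vsbvszchkgdnqc", step one produces "bccdghknqssvvz"; step two turns that into "bzcvcvdsgshqkn".

bzcvcvdsgshqkn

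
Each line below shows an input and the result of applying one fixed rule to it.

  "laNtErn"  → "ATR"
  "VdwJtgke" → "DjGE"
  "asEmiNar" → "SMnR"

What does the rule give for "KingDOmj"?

Looking at the pairs, the operation is to flip the case of every letter, then keep every other character starting from the second (positions 2nd, 4th, 6th, ...).
"KingDOmj" → "kINGdoMJ" → "IGoJ".

IGoJ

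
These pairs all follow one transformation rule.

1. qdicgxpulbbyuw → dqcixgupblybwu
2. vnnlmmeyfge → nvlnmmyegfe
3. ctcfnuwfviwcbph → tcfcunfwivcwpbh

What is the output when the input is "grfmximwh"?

What's happening: swap each adjacent pair of characters (1↔2, 3↔4, ...).
On "grfmximwh" that produces "rgmfixwmh".

rgmfixwmh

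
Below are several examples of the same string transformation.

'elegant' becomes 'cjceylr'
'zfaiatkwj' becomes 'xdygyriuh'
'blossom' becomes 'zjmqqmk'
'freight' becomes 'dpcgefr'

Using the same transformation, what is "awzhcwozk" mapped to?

yuxfaumxi

Looking at the pairs, the operation is to shift every letter 2 places backward in the alphabet (wrapping around).
Applying that to "awzhcwozk" gives "yuxfaumxi".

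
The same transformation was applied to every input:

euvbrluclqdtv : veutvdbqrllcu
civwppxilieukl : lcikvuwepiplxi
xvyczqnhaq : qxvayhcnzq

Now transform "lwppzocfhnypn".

Looking at the pairs, the operation is to swap the first and last characters, then take characters alternately from the front and the back (1st, last, 2nd, 2nd-last, ...).
"lwppzocfhnypn" → "nwppzocfhnypl" → "nlwppypnzhofc".

nlwppypnzhofc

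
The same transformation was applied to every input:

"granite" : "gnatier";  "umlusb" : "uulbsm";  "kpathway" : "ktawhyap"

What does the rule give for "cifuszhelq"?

Looking at the pairs, the operation is to swap each adjacent pair of characters (1↔2, 3↔4, ...), then move the first character to the end.
Working it through for "cifuszhelq": intermediate "icufzsehql", final "cufzsehqli".

cufzsehqli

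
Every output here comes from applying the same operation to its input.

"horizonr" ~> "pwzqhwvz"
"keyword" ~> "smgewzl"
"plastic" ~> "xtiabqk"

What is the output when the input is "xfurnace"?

fnczvikm

Looking at the pairs, the operation is to shift every letter 8 places forward in the alphabet (wrapping around).
So "xfurnace" becomes "fnczvikm".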